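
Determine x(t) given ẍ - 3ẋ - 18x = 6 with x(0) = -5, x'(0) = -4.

Characteristic equation r² - 3r - 18 = 0 factors as (r - 6)(r + 3) = 0, so r = 6, -3.
Hence x_h = C1*exp(6*t) + C2*exp(-3*t).
For the particular solution try x_p = A0. Substituting and matching coefficients of each power of t gives A0 = -1/3, so x_p = -1/3.
General solution: x = -1/3 + C1*exp(6*t) + C2*exp(-3*t).
Apply the initial conditions: x(0) = -1/3 + C1 + C2 = -5 and x'(0) = -3*C2 + 6*C1 = -4. Solving gives C1 = -2, C2 = -8/3.

x = -1/3 - 2*exp(6*t) - 8*exp(-3*t)/3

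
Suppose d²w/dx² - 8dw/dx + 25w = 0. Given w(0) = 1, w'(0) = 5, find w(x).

w = cos(3*x)*exp(4*x) + exp(4*x)*sin(3*x)/3

Characteristic equation r² - 8r + 25 = 0 has discriminant (-8)² - 4·(25) = -36 < 0, so r = 4 ± 3i.
Hence w_h = C1*cos(3*x)*exp(4*x) + C2*exp(4*x)*sin(3*x).
Apply the initial conditions: w(0) = C1 = 1 and w'(0) = 3*C2 + 4*C1 = 5. Solving gives C1 = 1, C2 = 1/3.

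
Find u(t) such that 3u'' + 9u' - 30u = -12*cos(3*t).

u = -18*sin(3*t)/221 + 38*cos(3*t)/221 + C1*exp(2*t) + C2*exp(-5*t)

Divide through by 3: u'' + 3u' - 10u = -4*cos(3*t).
Characteristic equation r² + 3r - 10 = 0 factors as (r - 2)(r + 5) = 0, so r = 2, -5.
Hence u_h = C1*exp(2*t) + C2*exp(-5*t).
Try u_p = A*cos(3*t) + B*sin(3*t). Substituting and equating the coefficients of cos(3t) and sin(3t) gives A = 38/221, B = -18/221, so u_p = -18*sin(3*t)/221 + 38*cos(3*t)/221.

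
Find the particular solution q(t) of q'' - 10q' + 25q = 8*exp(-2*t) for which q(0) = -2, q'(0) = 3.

q = -106*exp(5*t)/49 + 8*exp(-2*t)/49 + 99*t*exp(5*t)/7

Characteristic equation r² - 10r + 25 = 0 has discriminant (-10)² - 4·(25) = 0, so r = 5 is a repeated root.
Hence q_h = (C1 + C2*t)*exp(5*t).
Try q_p = A*exp(-2*t). Substituting into the equation and dividing by exp(-2*t) gives A = 8/49, so q_p = 8*exp(-2*t)/49.
General solution: q = 8*exp(-2*t)/49 + C1*exp(5*t) + C2*t*exp(5*t).
Apply the initial conditions: q(0) = 8/49 + C1 = -2 and q'(0) = -16/49 + C2 + 5*C1 = 3. Solving gives C1 = -106/49, C2 = 99/7.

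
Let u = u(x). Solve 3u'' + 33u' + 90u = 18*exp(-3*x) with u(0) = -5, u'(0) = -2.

u = -35*exp(-5*x) + 29*exp(-6*x) + exp(-3*x)

Divide through by 3: u'' + 11u' + 30u = 6*exp(-3*x).
Characteristic equation r² + 11r + 30 = 0 factors as (r + 5)(r + 6) = 0, so r = -5, -6.
Hence u_h = C1*exp(-5*x) + C2*exp(-6*x).
Try u_p = A*exp(-3*x). Substituting into the equation and dividing by exp(-3*x) gives A = 1, so u_p = exp(-3*x).
General solution: u = C1*exp(-5*x) + C2*exp(-6*x) + exp(-3*x).
Apply the initial conditions: u(0) = 1 + C1 + C2 = -5 and u'(0) = -3 - 6*C2 - 5*C1 = -2. Solving gives C1 = -35, C2 = 29.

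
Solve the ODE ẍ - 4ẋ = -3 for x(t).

x = C2 + 3*t/4 + C1*exp(4*t)

Characteristic equation r² - 4r = 0 factors as (r - 4)r = 0, so r = 4, 0.
Hence x_h = C1*exp(4*t) + C2.
Since 1 solves the homogeneous equation (r = 0 is a root of multiplicity 1), multiply the trial by t. Try x_p = A*t. Substituting into the equation and dividing by 1 gives A = 3/4, so x_p = 3*t/4.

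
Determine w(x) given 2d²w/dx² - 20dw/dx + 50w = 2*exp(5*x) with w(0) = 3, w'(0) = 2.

Divide through by 2: w'' - 10w' + 25w = exp(5*x).
Characteristic equation r² - 10r + 25 = 0 has discriminant (-10)² - 4·(25) = 0, so r = 5 is a repeated root.
Hence w_h = (C1 + C2*x)*exp(5*x).
Since exp(5*x) solves the homogeneous equation (r = 5 is a root of multiplicity 2), multiply the trial by x^2. Try w_p = A*x^2*exp(5*x). Substituting into the equation and dividing by exp(5*x) gives A = 1/2, so w_p = x^2*exp(5*x)/2.
General solution: w = C1*exp(5*x) + x^2*exp(5*x)/2 + C2*x*exp(5*x).
Apply the initial conditions: w(0) = C1 = 3 and w'(0) = C2 + 5*C1 = 2. Solving gives C1 = 3, C2 = -13.

w = 3*exp(5*x) + x**2*exp(5*x)/2 - 13*x*exp(5*x)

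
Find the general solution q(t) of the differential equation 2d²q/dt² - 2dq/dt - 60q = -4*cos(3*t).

Divide through by 2: q'' - q' - 30q = -2*cos(3*t).
Characteristic equation r² - r - 30 = 0 factors as (r + 5)(r - 6) = 0, so r = -5, 6.
Hence q_h = C1*exp(-5*t) + C2*exp(6*t).
Try q_p = A*cos(3*t) + B*sin(3*t). Substituting and equating the coefficients of cos(3t) and sin(3t) gives A = 13/255, B = 1/255, so q_p = sin(3*t)/255 + 13*cos(3*t)/255.

q = sin(3*t)/255 + 13*cos(3*t)/255 + C1*exp(-5*t) + C2*exp(6*t)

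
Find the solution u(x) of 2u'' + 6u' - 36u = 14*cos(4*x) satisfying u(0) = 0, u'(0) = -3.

Divide through by 2: u'' + 3u' - 18u = 7*cos(4*x).
Characteristic equation r² + 3r - 18 = 0 factors as (r - 3)(r + 6) = 0, so r = 3, -6.
Hence u_h = C1*exp(3*x) + C2*exp(-6*x).
Try u_p = A*cos(4*x) + B*sin(4*x). Substituting and equating the coefficients of cos(4x) and sin(4x) gives A = -119/650, B = 21/325, so u_p = -119*cos(4*x)/650 + 21*sin(4*x)/325.
General solution: u = -119*cos(4*x)/650 + 21*sin(4*x)/325 + C1*exp(3*x) + C2*exp(-6*x).
Apply the initial conditions: u(0) = -119/650 + C1 + C2 = 0 and u'(0) = 84/325 - 6*C2 + 3*C1 = -3. Solving gives C1 = -6/25, C2 = 11/26.

u = -119*cos(4*x)/650 - 6*exp(3*x)/25 + 11*exp(-6*x)/26 + 21*sin(4*x)/325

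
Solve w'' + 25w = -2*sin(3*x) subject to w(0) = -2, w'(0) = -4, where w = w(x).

w = -2*cos(5*x) - 29*sin(5*x)/40 - sin(3*x)/8

Characteristic equation r² + 25 = 0 has discriminant (0)² - 4·(25) = -100 < 0, so r = ± 5i.
Hence w_h = C1*cos(5*x) + C2*sin(5*x).
Try w_p = A*cos(3*x) + B*sin(3*x). Substituting and equating the coefficients of cos(3x) and sin(3x) gives A = 0, B = -1/8, so w_p = -sin(3*x)/8.
General solution: w = -sin(3*x)/8 + C1*cos(5*x) + C2*sin(5*x).
Apply the initial conditions: w(0) = C1 = -2 and w'(0) = -3/8 + 5*C2 = -4. Solving gives C1 = -2, C2 = -29/40.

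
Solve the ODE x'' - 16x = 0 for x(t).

Characteristic equation r² - 16 = 0 factors as (r - 4)(r + 4) = 0, so r = 4, -4.
Hence x_h = C1*exp(4*t) + C2*exp(-4*t).

x = C1*exp(4*t) + C2*exp(-4*t)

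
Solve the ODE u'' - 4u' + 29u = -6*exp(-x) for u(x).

Characteristic equation r² - 4r + 29 = 0 has discriminant (-4)² - 4·(29) = -100 < 0, so r = 2 ± 5i.
Hence u_h = C1*cos(5*x)*exp(2*x) + C2*exp(2*x)*sin(5*x).
Try u_p = A*exp(-x). Substituting into the equation and dividing by exp(-x) gives A = -3/17, so u_p = -3*exp(-x)/17.

u = -3*exp(-x)/17 + C1*cos(5*x)*exp(2*x) + C2*exp(2*x)*sin(5*x)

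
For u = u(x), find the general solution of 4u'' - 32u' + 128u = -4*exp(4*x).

u = -exp(4*x)/16 + C1*cos(4*x)*exp(4*x) + C2*exp(4*x)*sin(4*x)

Divide through by 4: u'' - 8u' + 32u = -exp(4*x).
Characteristic equation r² - 8r + 32 = 0 has discriminant (-8)² - 4·(32) = -64 < 0, so r = 4 ± 4i.
Hence u_h = C1*cos(4*x)*exp(4*x) + C2*exp(4*x)*sin(4*x).
Try u_p = A*exp(4*x). Substituting into the equation and dividing by exp(4*x) gives A = -1/16, so u_p = -exp(4*x)/16.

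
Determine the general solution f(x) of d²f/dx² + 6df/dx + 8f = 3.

Characteristic equation r² + 6r + 8 = 0 factors as (r + 4)(r + 2) = 0, so r = -4, -2.
Hence f_h = C1*exp(-4*x) + C2*exp(-2*x).
For the particular solution try f_p = A0. Substituting and matching coefficients of each power of x gives A0 = 3/8, so f_p = 3/8.

f = 3/8 + C1*exp(-4*x) + C2*exp(-2*x)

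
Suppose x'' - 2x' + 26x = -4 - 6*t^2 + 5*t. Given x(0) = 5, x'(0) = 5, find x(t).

Characteristic equation r² - 2r + 26 = 0 has discriminant (-2)² - 4·(26) = -100 < 0, so r = 1 ± 5i.
Hence x_h = C1*cos(5*t)*exp(t) + C2*exp(t)*sin(5*t).
For the particular solution try x_p = A0 + A1*t + A2*t^2. Substituting and matching coefficients of each power of t gives A0 = -545/4394, A1 = 53/338, A2 = -3/13, so x_p = -545/4394 - 3*t^2/13 + 53*t/338.
General solution: x = -545/4394 - 3*t^2/13 + 53*t/338 + C1*cos(5*t)*exp(t) + C2*exp(t)*sin(5*t).
Apply the initial conditions: x(0) = -545/4394 + C1 = 5 and x'(0) = 53/338 + C1 + 5*C2 = 5. Solving gives C1 = 22515/4394, C2 = -617/10985.

x = -545/4394 - 3*t**2/13 + 53*t/338 - 617*exp(t)*sin(5*t)/10985 + 22515*cos(5*t)*exp(t)/4394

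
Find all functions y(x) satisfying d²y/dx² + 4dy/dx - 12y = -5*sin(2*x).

y = sin(2*x)/4 + cos(2*x)/8 + C1*exp(2*x) + C2*exp(-6*x)

Characteristic equation r² + 4r - 12 = 0 factors as (r - 2)(r + 6) = 0, so r = 2, -6.
Hence y_h = C1*exp(2*x) + C2*exp(-6*x).
Try y_p = A*cos(2*x) + B*sin(2*x). Substituting and equating the coefficients of cos(2x) and sin(2x) gives A = 1/8, B = 1/4, so y_p = sin(2*x)/4 + cos(2*x)/8.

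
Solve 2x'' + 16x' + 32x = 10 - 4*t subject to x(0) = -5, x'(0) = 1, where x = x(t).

Divide through by 2: x'' + 8x' + 16x = 5 - 2*t.
Characteristic equation r² + 8r + 16 = 0 has discriminant (8)² - 4·(16) = 0, so r = -4 is a repeated root.
Hence x_h = (C1 + C2*t)*exp(-4*t).
For the particular solution try x_p = A0 + A1*t. Substituting and matching coefficients of each power of t gives A0 = 3/8, A1 = -1/8, so x_p = 3/8 - t/8.
General solution: x = 3/8 - t/8 + C1*exp(-4*t) + C2*t*exp(-4*t).
Apply the initial conditions: x(0) = 3/8 + C1 = -5 and x'(0) = -1/8 + C2 - 4*C1 = 1. Solving gives C1 = -43/8, C2 = -163/8.

x = 3/8 - 43*exp(-4*t)/8 - t/8 - 163*t*exp(-4*t)/8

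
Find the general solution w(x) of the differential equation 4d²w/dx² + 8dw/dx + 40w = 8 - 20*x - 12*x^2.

Divide through by 4: w'' + 2w' + 10w = 2 - 5*x - 3*x^2.
Characteristic equation r² + 2r + 10 = 0 has discriminant (2)² - 4·(10) = -36 < 0, so r = -1 ± 3i.
Hence w_h = C1*cos(3*x)*exp(-x) + C2*exp(-x)*sin(3*x).
For the particular solution try w_p = A0 + A1*x + A2*x^2. Substituting and matching coefficients of each power of x gives A0 = 42/125, A1 = -19/50, A2 = -3/10, so w_p = 42/125 - 19*x/50 - 3*x^2/10.

w = 42/125 - 19*x/50 - 3*x**2/10 + C1*cos(3*x)*exp(-x) + C2*exp(-x)*sin(3*x)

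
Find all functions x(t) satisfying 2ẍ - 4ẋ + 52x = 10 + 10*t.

Divide through by 2: x'' - 2x' + 26x = 5 + 5*t.
Characteristic equation r² - 2r + 26 = 0 has discriminant (-2)² - 4·(26) = -100 < 0, so r = 1 ± 5i.
Hence x_h = C1*cos(5*t)*exp(t) + C2*exp(t)*sin(5*t).
For the particular solution try x_p = A0 + A1*t. Substituting and matching coefficients of each power of t gives A0 = 35/169, A1 = 5/26, so x_p = 35/169 + 5*t/26.

x = 35/169 + 5*t/26 + C1*cos(5*t)*exp(t) + C2*exp(t)*sin(5*t)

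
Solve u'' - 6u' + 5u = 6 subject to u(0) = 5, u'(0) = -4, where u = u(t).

Characteristic equation r² - 6r + 5 = 0 factors as (r - 5)(r - 1) = 0, so r = 5, 1.
Hence u_h = C1*exp(5*t) + C2*exp(t).
For the particular solution try u_p = A0. Substituting and matching coefficients of each power of t gives A0 = 6/5, so u_p = 6/5.
General solution: u = 6/5 + C1*exp(5*t) + C2*exp(t).
Apply the initial conditions: u(0) = 6/5 + C1 + C2 = 5 and u'(0) = C2 + 5*C1 = -4. Solving gives C1 = -39/20, C2 = 23/4.

u = 6/5 - 39*exp(5*t)/20 + 23*exp(t)/4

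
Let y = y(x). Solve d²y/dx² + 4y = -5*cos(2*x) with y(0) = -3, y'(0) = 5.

Characteristic equation r² + 4 = 0 has discriminant (0)² - 4·(4) = -16 < 0, so r = ± 2i.
Hence y_h = C1*cos(2*x) + C2*sin(2*x).
Since ±2i are characteristic roots, multiply the trial by x. Try y_p = x*(A*cos(2*x) + B*sin(2*x)). Substituting and equating the coefficients of cos(2x) and sin(2x) gives A = 0, B = -5/4, so y_p = -5*x*sin(2*x)/4.
General solution: y = C1*cos(2*x) + C2*sin(2*x) - 5*x*sin(2*x)/4.
Apply the initial conditions: y(0) = C1 = -3 and y'(0) = 2*C2 = 5. Solving gives C1 = -3, C2 = 5/2.

y = -3*cos(2*x) + 5*sin(2*x)/2 - 5*x*sin(2*x)/4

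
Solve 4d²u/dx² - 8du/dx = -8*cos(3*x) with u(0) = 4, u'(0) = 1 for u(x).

u = 7/2 + 2*cos(3*x)/13 + 4*sin(3*x)/39 + 9*exp(2*x)/26

Divide through by 4: u'' - 2u' = -2*cos(3*x).
Characteristic equation r² - 2r = 0 factors as (r - 2)r = 0, so r = 2, 0.
Hence u_h = C1*exp(2*x) + C2.
Try u_p = A*cos(3*x) + B*sin(3*x). Substituting and equating the coefficients of cos(3x) and sin(3x) gives A = 2/13, B = 4/39, so u_p = 2*cos(3*x)/13 + 4*sin(3*x)/39.
General solution: u = C2 + 2*cos(3*x)/13 + 4*sin(3*x)/39 + C1*exp(2*x).
Apply the initial conditions: u(0) = 2/13 + C1 + C2 = 4 and u'(0) = 4/13 + 2*C1 = 1. Solving gives C1 = 9/26, C2 = 7/2.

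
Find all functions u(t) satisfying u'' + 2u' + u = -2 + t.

u = -4 + t + C1*exp(-t) + C2*t*exp(-t)

Characteristic equation r² + 2r + 1 = 0 has discriminant (2)² - 4·(1) = 0, so r = -1 is a repeated root.
Hence u_h = (C1 + C2*t)*exp(-t).
For the particular solution try u_p = A0 + A1*t. Substituting and matching coefficients of each power of t gives A0 = -4, A1 = 1, so u_p = -4 + t.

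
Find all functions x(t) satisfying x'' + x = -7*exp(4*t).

x = -7*exp(4*t)/17 + C1*cos(t) + C2*sin(t)

Characteristic equation r² + 1 = 0 has discriminant (0)² - 4·(1) = -4 < 0, so r = ± i.
Hence x_h = C1*cos(t) + C2*sin(t).
Try x_p = A*exp(4*t). Substituting into the equation and dividing by exp(4*t) gives A = -7/17, so x_p = -7*exp(4*t)/17.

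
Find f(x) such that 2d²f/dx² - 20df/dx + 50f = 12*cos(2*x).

Divide through by 2: f'' - 10f' + 25f = 6*cos(2*x).
Characteristic equation r² - 10r + 25 = 0 has discriminant (-10)² - 4·(25) = 0, so r = 5 is a repeated root.
Hence f_h = (C1 + C2*x)*exp(5*x).
Try f_p = A*cos(2*x) + B*sin(2*x). Substituting and equating the coefficients of cos(2x) and sin(2x) gives A = 126/841, B = -120/841, so f_p = -120*sin(2*x)/841 + 126*cos(2*x)/841.

f = -120*sin(2*x)/841 + 126*cos(2*x)/841 + C1*exp(5*x) + C2*x*exp(5*x)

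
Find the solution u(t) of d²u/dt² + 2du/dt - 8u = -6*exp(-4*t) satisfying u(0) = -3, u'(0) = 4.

Characteristic equation r² + 2r - 8 = 0 factors as (r - 2)(r + 4) = 0, so r = 2, -4.
Hence u_h = C1*exp(2*t) + C2*exp(-4*t).
Since exp(-4*t) solves the homogeneous equation (r = -4 is a root of multiplicity 1), multiply the trial by t. Try u_p = A*t*exp(-4*t). Substituting into the equation and dividing by exp(-4*t) gives A = 1, so u_p = t*exp(-4*t).
General solution: u = C1*exp(2*t) + C2*exp(-4*t) + t*exp(-4*t).
Apply the initial conditions: u(0) = C1 + C2 = -3 and u'(0) = 1 - 4*C2 + 2*C1 = 4. Solving gives C1 = -3/2, C2 = -3/2.

u = -3*exp(-4*t)/2 - 3*exp(2*t)/2 + t*exp(-4*t)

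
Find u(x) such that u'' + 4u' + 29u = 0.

u = C1*cos(5*x)*exp(-2*x) + C2*exp(-2*x)*sin(5*x)

Characteristic equation r² + 4r + 29 = 0 has discriminant (4)² - 4·(29) = -100 < 0, so r = -2 ± 5i.
Hence u_h = C1*cos(5*x)*exp(-2*x) + C2*exp(-2*x)*sin(5*x).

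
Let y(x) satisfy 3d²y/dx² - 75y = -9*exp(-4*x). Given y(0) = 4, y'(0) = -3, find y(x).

y = 2*exp(-5*x) + exp(-4*x)/3 + 5*exp(5*x)/3

Divide through by 3: y'' - 25y = -3*exp(-4*x).
Characteristic equation r² - 25 = 0 factors as (r - 5)(r + 5) = 0, so r = 5, -5.
Hence y_h = C1*exp(5*x) + C2*exp(-5*x).
Try y_p = A*exp(-4*x). Substituting into the equation and dividing by exp(-4*x) gives A = 1/3, so y_p = exp(-4*x)/3.
General solution: y = exp(-4*x)/3 + C1*exp(5*x) + C2*exp(-5*x).
Apply the initial conditions: y(0) = 1/3 + C1 + C2 = 4 and y'(0) = -4/3 - 5*C2 + 5*C1 = -3. Solving gives C1 = 5/3, C2 = 2.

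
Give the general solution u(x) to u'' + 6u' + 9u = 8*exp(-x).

Characteristic equation r² + 6r + 9 = 0 has discriminant (6)² - 4·(9) = 0, so r = -3 is a repeated root.
Hence u_h = (C1 + C2*x)*exp(-3*x).
Try u_p = A*exp(-x). Substituting into the equation and dividing by exp(-x) gives A = 2, so u_p = 2*exp(-x).

u = 2*exp(-x) + C1*exp(-3*x) + C2*x*exp(-3*x)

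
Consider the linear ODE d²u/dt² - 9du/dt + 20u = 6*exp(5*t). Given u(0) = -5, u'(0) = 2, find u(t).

Characteristic equation r² - 9r + 20 = 0 factors as (r - 4)(r - 5) = 0, so r = 4, 5.
Hence u_h = C1*exp(4*t) + C2*exp(5*t).
Since exp(5*t) solves the homogeneous equation (r = 5 is a root of multiplicity 1), multiply the trial by t. Try u_p = A*t*exp(5*t). Substituting into the equation and dividing by exp(5*t) gives A = 6, so u_p = 6*t*exp(5*t).
General solution: u = C1*exp(4*t) + C2*exp(5*t) + 6*t*exp(5*t).
Apply the initial conditions: u(0) = C1 + C2 = -5 and u'(0) = 6 + 4*C1 + 5*C2 = 2. Solving gives C1 = -21, C2 = 16.

u = -21*exp(4*t) + 16*exp(5*t) + 6*t*exp(5*t)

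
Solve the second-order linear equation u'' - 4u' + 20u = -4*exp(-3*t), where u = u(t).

u = -4*exp(-3*t)/41 + C1*cos(4*t)*exp(2*t) + C2*exp(2*t)*sin(4*t)

Characteristic equation r² - 4r + 20 = 0 has discriminant (-4)² - 4·(20) = -64 < 0, so r = 2 ± 4i.
Hence u_h = C1*cos(4*t)*exp(2*t) + C2*exp(2*t)*sin(4*t).
Try u_p = A*exp(-3*t). Substituting into the equation and dividing by exp(-3*t) gives A = -4/41, so u_p = -4*exp(-3*t)/41.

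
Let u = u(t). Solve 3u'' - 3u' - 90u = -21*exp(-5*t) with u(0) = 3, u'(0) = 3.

Divide through by 3: u'' - u' - 30u = -7*exp(-5*t).
Characteristic equation r² - r - 30 = 0 factors as (r - 6)(r + 5) = 0, so r = 6, -5.
Hence u_h = C1*exp(6*t) + C2*exp(-5*t).
Since exp(-5*t) solves the homogeneous equation (r = -5 is a root of multiplicity 1), multiply the trial by t. Try u_p = A*t*exp(-5*t). Substituting into the equation and dividing by exp(-5*t) gives A = 7/11, so u_p = 7*t*exp(-5*t)/11.
General solution: u = C1*exp(6*t) + C2*exp(-5*t) + 7*t*exp(-5*t)/11.
Apply the initial conditions: u(0) = C1 + C2 = 3 and u'(0) = 7/11 - 5*C2 + 6*C1 = 3. Solving gives C1 = 191/121, C2 = 172/121.

u = 172*exp(-5*t)/121 + 191*exp(6*t)/121 + 7*t*exp(-5*t)/11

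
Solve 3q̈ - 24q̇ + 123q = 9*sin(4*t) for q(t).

q = 75*sin(4*t)/1649 + 96*cos(4*t)/1649 + C1*cos(5*t)*exp(4*t) + C2*exp(4*t)*sin(5*t)

Divide through by 3: q'' - 8q' + 41q = 3*sin(4*t).
Characteristic equation r² - 8r + 41 = 0 has discriminant (-8)² - 4·(41) = -100 < 0, so r = 4 ± 5i.
Hence q_h = C1*cos(5*t)*exp(4*t) + C2*exp(4*t)*sin(5*t).
Try q_p = A*cos(4*t) + B*sin(4*t). Substituting and equating the coefficients of cos(4t) and sin(4t) gives A = 96/1649, B = 75/1649, so q_p = 75*sin(4*t)/1649 + 96*cos(4*t)/1649.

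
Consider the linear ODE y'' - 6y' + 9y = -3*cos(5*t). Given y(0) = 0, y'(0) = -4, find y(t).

y = -12*exp(3*t)/289 + 12*cos(5*t)/289 + 45*sin(5*t)/578 - 145*t*exp(3*t)/34

Characteristic equation r² - 6r + 9 = 0 has discriminant (-6)² - 4·(9) = 0, so r = 3 is a repeated root.
Hence y_h = (C1 + C2*t)*exp(3*t).
Try y_p = A*cos(5*t) + B*sin(5*t). Substituting and equating the coefficients of cos(5t) and sin(5t) gives A = 12/289, B = 45/578, so y_p = 12*cos(5*t)/289 + 45*sin(5*t)/578.
General solution: y = 12*cos(5*t)/289 + 45*sin(5*t)/578 + C1*exp(3*t) + C2*t*exp(3*t).
Apply the initial conditions: y(0) = 12/289 + C1 = 0 and y'(0) = 225/578 + C2 + 3*C1 = -4. Solving gives C1 = -12/289, C2 = -145/34.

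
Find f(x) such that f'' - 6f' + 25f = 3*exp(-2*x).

f = 3*exp(-2*x)/41 + C1*cos(4*x)*exp(3*x) + C2*exp(3*x)*sin(4*x)

Characteristic equation r² - 6r + 25 = 0 has discriminant (-6)² - 4·(25) = -64 < 0, so r = 3 ± 4i.
Hence f_h = C1*cos(4*x)*exp(3*x) + C2*exp(3*x)*sin(4*x).
Try f_p = A*exp(-2*x). Substituting into the equation and dividing by exp(-2*x) gives A = 3/41, so f_p = 3*exp(-2*x)/41.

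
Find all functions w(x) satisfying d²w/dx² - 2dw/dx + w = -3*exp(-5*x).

Characteristic equation r² - 2r + 1 = 0 has discriminant (-2)² - 4·(1) = 0, so r = 1 is a repeated root.
Hence w_h = (C1 + C2*x)*exp(x).
Try w_p = A*exp(-5*x). Substituting into the equation and dividing by exp(-5*x) gives A = -1/12, so w_p = -exp(-5*x)/12.

w = -exp(-5*x)/12 + C1*exp(x) + C2*x*exp(x)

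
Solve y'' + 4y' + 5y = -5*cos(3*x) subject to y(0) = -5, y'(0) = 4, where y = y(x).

Characteristic equation r² + 4r + 5 = 0 has discriminant (4)² - 4·(5) = -4 < 0, so r = -2 ± i.
Hence y_h = C1*cos(x)*exp(-2*x) + C2*exp(-2*x)*sin(x).
Try y_p = A*cos(3*x) + B*sin(3*x). Substituting and equating the coefficients of cos(3x) and sin(3x) gives A = 1/8, B = -3/8, so y_p = -3*sin(3*x)/8 + cos(3*x)/8.
General solution: y = -3*sin(3*x)/8 + cos(3*x)/8 + C1*cos(x)*exp(-2*x) + C2*exp(-2*x)*sin(x).
Apply the initial conditions: y(0) = 1/8 + C1 = -5 and y'(0) = -9/8 + C2 - 2*C1 = 4. Solving gives C1 = -41/8, C2 = -41/8.

y = -3*sin(3*x)/8 + cos(3*x)/8 - 41*cos(x)*exp(-2*x)/8 - 41*exp(-2*x)*sin(x)/8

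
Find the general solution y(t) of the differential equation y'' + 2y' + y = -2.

y = -2 + C1*exp(-t) + C2*t*exp(-t)

Characteristic equation r² + 2r + 1 = 0 has discriminant (2)² - 4·(1) = 0, so r = -1 is a repeated root.
Hence y_h = (C1 + C2*t)*exp(-t).
For the particular solution try y_p = A0. Substituting and matching coefficients of each power of t gives A0 = -2, so y_p = -2.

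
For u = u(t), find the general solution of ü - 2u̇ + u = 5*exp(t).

u = C1*exp(t) + 5*t**2*exp(t)/2 + C2*t*exp(t)

Characteristic equation r² - 2r + 1 = 0 has discriminant (-2)² - 4·(1) = 0, so r = 1 is a repeated root.
Hence u_h = (C1 + C2*t)*exp(t).
Since exp(t) solves the homogeneous equation (r = 1 is a root of multiplicity 2), multiply the trial by t^2. Try u_p = A*t^2*exp(t). Substituting into the equation and dividing by exp(t) gives A = 5/2, so u_p = 5*t^2*exp(t)/2.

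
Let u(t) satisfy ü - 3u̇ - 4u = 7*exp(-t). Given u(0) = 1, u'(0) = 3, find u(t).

Characteristic equation r² - 3r - 4 = 0 factors as (r - 4)(r + 1) = 0, so r = 4, -1.
Hence u_h = C1*exp(4*t) + C2*exp(-t).
Since exp(-t) solves the homogeneous equation (r = -1 is a root of multiplicity 1), multiply the trial by t. Try u_p = A*t*exp(-t). Substituting into the equation and dividing by exp(-t) gives A = -7/5, so u_p = -7*t*exp(-t)/5.
General solution: u = C1*exp(4*t) + C2*exp(-t) - 7*t*exp(-t)/5.
Apply the initial conditions: u(0) = C1 + C2 = 1 and u'(0) = -7/5 - C2 + 4*C1 = 3. Solving gives C1 = 27/25, C2 = -2/25.

u = -2*exp(-t)/25 + 27*exp(4*t)/25 - 7*t*exp(-t)/5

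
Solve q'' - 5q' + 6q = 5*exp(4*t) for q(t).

q = 5*exp(4*t)/2 + C1*exp(2*t) + C2*exp(3*t)

Characteristic equation r² - 5r + 6 = 0 factors as (r - 2)(r - 3) = 0, so r = 2, 3.
Hence q_h = C1*exp(2*t) + C2*exp(3*t).
Try q_p = A*exp(4*t). Substituting into the equation and dividing by exp(4*t) gives A = 5/2, so q_p = 5*exp(4*t)/2.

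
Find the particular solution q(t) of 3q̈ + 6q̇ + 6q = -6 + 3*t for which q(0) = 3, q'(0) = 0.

q = -3/2 + t/2 + 4*exp(-t)*sin(t) + 9*cos(t)*exp(-t)/2

Divide through by 3: q'' + 2q' + 2q = -2 + t.
Characteristic equation r² + 2r + 2 = 0 has discriminant (2)² - 4·(2) = -4 < 0, so r = -1 ± i.
Hence q_h = C1*cos(t)*exp(-t) + C2*exp(-t)*sin(t).
For the particular solution try q_p = A0 + A1*t. Substituting and matching coefficients of each power of t gives A0 = -3/2, A1 = 1/2, so q_p = -3/2 + t/2.
General solution: q = -3/2 + t/2 + C1*cos(t)*exp(-t) + C2*exp(-t)*sin(t).
Apply the initial conditions: q(0) = -3/2 + C1 = 3 and q'(0) = 1/2 + C2 - C1 = 0. Solving gives C1 = 9/2, C2 = 4.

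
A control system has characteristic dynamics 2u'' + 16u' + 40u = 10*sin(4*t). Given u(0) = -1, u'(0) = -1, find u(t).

u = -2*cos(4*t)/13 + sin(4*t)/52 - 29*exp(-4*t)*sin(2*t)/13 - 11*cos(2*t)*exp(-4*t)/13

Divide through by 2: u'' + 8u' + 20u = 5*sin(4*t).
Characteristic equation r² + 8r + 20 = 0 has discriminant (8)² - 4·(20) = -16 < 0, so r = -4 ± 2i.
Hence u_h = C1*cos(2*t)*exp(-4*t) + C2*exp(-4*t)*sin(2*t).
Try u_p = A*cos(4*t) + B*sin(4*t). Substituting and equating the coefficients of cos(4t) and sin(4t) gives A = -2/13, B = 1/52, so u_p = -2*cos(4*t)/13 + sin(4*t)/52.
General solution: u = -2*cos(4*t)/13 + sin(4*t)/52 + C1*cos(2*t)*exp(-4*t) + C2*exp(-4*t)*sin(2*t).
Apply the initial conditions: u(0) = -2/13 + C1 = -1 and u'(0) = 1/13 - 4*C1 + 2*C2 = -1. Solving gives C1 = -11/13, C2 = -29/13.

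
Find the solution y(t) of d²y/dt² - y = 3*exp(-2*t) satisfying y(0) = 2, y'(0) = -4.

Characteristic equation r² - 1 = 0 factors as (r + 1)(r - 1) = 0, so r = -1, 1.
Hence y_h = C1*exp(-t) + C2*exp(t).
Try y_p = A*exp(-2*t). Substituting into the equation and dividing by exp(-2*t) gives A = 1, so y_p = exp(-2*t).
General solution: y = C1*exp(-t) + C2*exp(t) + exp(-2*t).
Apply the initial conditions: y(0) = 1 + C1 + C2 = 2 and y'(0) = -2 + C2 - C1 = -4. Solving gives C1 = 3/2, C2 = -1/2.

y = -exp(t)/2 + 3*exp(-t)/2 + exp(-2*t)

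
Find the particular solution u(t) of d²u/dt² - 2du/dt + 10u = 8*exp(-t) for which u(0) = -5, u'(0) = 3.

Characteristic equation r² - 2r + 10 = 0 has discriminant (-2)² - 4·(10) = -36 < 0, so r = 1 ± 3i.
Hence u_h = C1*cos(3*t)*exp(t) + C2*exp(t)*sin(3*t).
Try u_p = A*exp(-t). Substituting into the equation and dividing by exp(-t) gives A = 8/13, so u_p = 8*exp(-t)/13.
General solution: u = 8*exp(-t)/13 + C1*cos(3*t)*exp(t) + C2*exp(t)*sin(3*t).
Apply the initial conditions: u(0) = 8/13 + C1 = -5 and u'(0) = -8/13 + C1 + 3*C2 = 3. Solving gives C1 = -73/13, C2 = 40/13.

u = 8*exp(-t)/13 - 73*cos(3*t)*exp(t)/13 + 40*exp(t)*sin(3*t)/13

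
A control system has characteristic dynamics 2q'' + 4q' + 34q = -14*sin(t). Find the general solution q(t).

Divide through by 2: q'' + 2q' + 17q = -7*sin(t).
Characteristic equation r² + 2r + 17 = 0 has discriminant (2)² - 4·(17) = -64 < 0, so r = -1 ± 4i.
Hence q_h = C1*cos(4*t)*exp(-t) + C2*exp(-t)*sin(4*t).
Try q_p = A*cos(t) + B*sin(t). Substituting and equating the coefficients of cos(t) and sin(t) gives A = 7/130, B = -28/65, so q_p = -28*sin(t)/65 + 7*cos(t)/130.

q = -28*sin(t)/65 + 7*cos(t)/130 + C1*cos(4*t)*exp(-t) + C2*exp(-t)*sin(4*t)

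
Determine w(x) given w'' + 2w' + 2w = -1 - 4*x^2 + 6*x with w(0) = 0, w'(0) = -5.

w = -11/2 - 2*x**2 + 7*x - 13*exp(-x)*sin(x)/2 + 11*cos(x)*exp(-x)/2

Characteristic equation r² + 2r + 2 = 0 has discriminant (2)² - 4·(2) = -4 < 0, so r = -1 ± i.
Hence w_h = C1*cos(x)*exp(-x) + C2*exp(-x)*sin(x).
For the particular solution try w_p = A0 + A1*x + A2*x^2. Substituting and matching coefficients of each power of x gives A0 = -11/2, A1 = 7, A2 = -2, so w_p = -11/2 - 2*x^2 + 7*x.
General solution: w = -11/2 - 2*x^2 + 7*x + C1*cos(x)*exp(-x) + C2*exp(-x)*sin(x).
Apply the initial conditions: w(0) = -11/2 + C1 = 0 and w'(0) = 7 + C2 - C1 = -5. Solving gives C1 = 11/2, C2 = -13/2.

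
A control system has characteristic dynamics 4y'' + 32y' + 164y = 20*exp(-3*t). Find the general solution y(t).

Divide through by 4: y'' + 8y' + 41y = 5*exp(-3*t).
Characteristic equation r² + 8r + 41 = 0 has discriminant (8)² - 4·(41) = -100 < 0, so r = -4 ± 5i.
Hence y_h = C1*cos(5*t)*exp(-4*t) + C2*exp(-4*t)*sin(5*t).
Try y_p = A*exp(-3*t). Substituting into the equation and dividing by exp(-3*t) gives A = 5/26, so y_p = 5*exp(-3*t)/26.

y = 5*exp(-3*t)/26 + C1*cos(5*t)*exp(-4*t) + C2*exp(-4*t)*sin(5*t)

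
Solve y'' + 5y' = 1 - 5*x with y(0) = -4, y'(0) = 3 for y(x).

y = -87/25 - 13*exp(-5*x)/25 - x**2/2 + 2*x/5

Characteristic equation r² + 5r = 0 factors as (r + 5)r = 0, so r = -5, 0.
Hence y_h = C1*exp(-5*x) + C2.
Since 0 is a characteristic root (multiplicity 1), multiply the polynomial trial by x: try y_p = x*(A0 + A1*x). Substituting and matching coefficients of each power of x gives A0 = 2/5, A1 = -1/2, so y_p = -x^2/2 + 2*x/5.
General solution: y = C2 - x^2/2 + 2*x/5 + C1*exp(-5*x).
Apply the initial conditions: y(0) = C1 + C2 = -4 and y'(0) = 2/5 - 5*C1 = 3. Solving gives C1 = -13/25, C2 = -87/25.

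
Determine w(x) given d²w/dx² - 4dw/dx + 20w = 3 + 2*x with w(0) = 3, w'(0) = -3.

w = 17/100 + x/10 - 219*exp(2*x)*sin(4*x)/100 + 283*cos(4*x)*exp(2*x)/100

Characteristic equation r² - 4r + 20 = 0 has discriminant (-4)² - 4·(20) = -64 < 0, so r = 2 ± 4i.
Hence w_h = C1*cos(4*x)*exp(2*x) + C2*exp(2*x)*sin(4*x).
For the particular solution try w_p = A0 + A1*x. Substituting and matching coefficients of each power of x gives A0 = 17/100, A1 = 1/10, so w_p = 17/100 + x/10.
General solution: w = 17/100 + x/10 + C1*cos(4*x)*exp(2*x) + C2*exp(2*x)*sin(4*x).
Apply the initial conditions: w(0) = 17/100 + C1 = 3 and w'(0) = 1/10 + 2*C1 + 4*C2 = -3. Solving gives C1 = 283/100, C2 = -219/100.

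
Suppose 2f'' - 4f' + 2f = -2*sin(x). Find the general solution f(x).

f = -cos(x)/2 + C1*exp(x) + C2*x*exp(x)

Divide through by 2: f'' - 2f' + f = -sin(x).
Characteristic equation r² - 2r + 1 = 0 has discriminant (-2)² - 4·(1) = 0, so r = 1 is a repeated root.
Hence f_h = (C1 + C2*x)*exp(x).
Try f_p = A*cos(x) + B*sin(x). Substituting and equating the coefficients of cos(x) and sin(x) gives A = -1/2, B = 0, so f_p = -cos(x)/2.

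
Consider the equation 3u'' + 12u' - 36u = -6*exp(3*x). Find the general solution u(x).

u = -2*exp(3*x)/9 + C1*exp(2*x) + C2*exp(-6*x)

Divide through by 3: u'' + 4u' - 12u = -2*exp(3*x).
Characteristic equation r² + 4r - 12 = 0 factors as (r - 2)(r + 6) = 0, so r = 2, -6.
Hence u_h = C1*exp(2*x) + C2*exp(-6*x).
Try u_p = A*exp(3*x). Substituting into the equation and dividing by exp(3*x) gives A = -2/9, so u_p = -2*exp(3*x)/9.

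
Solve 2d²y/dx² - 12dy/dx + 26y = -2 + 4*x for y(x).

y = -1/169 + 2*x/13 + C1*cos(2*x)*exp(3*x) + C2*exp(3*x)*sin(2*x)

Divide through by 2: y'' - 6y' + 13y = -1 + 2*x.
Characteristic equation r² - 6r + 13 = 0 has discriminant (-6)² - 4·(13) = -16 < 0, so r = 3 ± 2i.
Hence y_h = C1*cos(2*x)*exp(3*x) + C2*exp(3*x)*sin(2*x).
For the particular solution try y_p = A0 + A1*x. Substituting and matching coefficients of each power of x gives A0 = -1/169, A1 = 2/13, so y_p = -1/169 + 2*x/13.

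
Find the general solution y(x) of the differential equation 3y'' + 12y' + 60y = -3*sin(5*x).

Divide through by 3: y'' + 4y' + 20y = -sin(5*x).
Characteristic equation r² + 4r + 20 = 0 has discriminant (4)² - 4·(20) = -64 < 0, so r = -2 ± 4i.
Hence y_h = C1*cos(4*x)*exp(-2*x) + C2*exp(-2*x)*sin(4*x).
Try y_p = A*cos(5*x) + B*sin(5*x). Substituting and equating the coefficients of cos(5x) and sin(5x) gives A = 4/85, B = 1/85, so y_p = sin(5*x)/85 + 4*cos(5*x)/85.

y = sin(5*x)/85 + 4*cos(5*x)/85 + C1*cos(4*x)*exp(-2*x) + C2*exp(-2*x)*sin(4*x)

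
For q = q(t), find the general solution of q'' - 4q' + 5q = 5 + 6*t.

q = 49/25 + 6*t/5 + C1*cos(t)*exp(2*t) + C2*exp(2*t)*sin(t)

Characteristic equation r² - 4r + 5 = 0 has discriminant (-4)² - 4·(5) = -4 < 0, so r = 2 ± i.
Hence q_h = C1*cos(t)*exp(2*t) + C2*exp(2*t)*sin(t).
For the particular solution try q_p = A0 + A1*t. Substituting and matching coefficients of each power of t gives A0 = 49/25, A1 = 6/5, so q_p = 49/25 + 6*t/5.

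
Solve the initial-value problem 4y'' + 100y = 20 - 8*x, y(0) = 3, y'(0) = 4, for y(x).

y = 1/5 - 2*x/25 + 14*cos(5*x)/5 + 102*sin(5*x)/125

Divide through by 4: y'' + 25y = 5 - 2*x.
Characteristic equation r² + 25 = 0 has discriminant (0)² - 4·(25) = -100 < 0, so r = ± 5i.
Hence y_h = C1*cos(5*x) + C2*sin(5*x).
For the particular solution try y_p = A0 + A1*x. Substituting and matching coefficients of each power of x gives A0 = 1/5, A1 = -2/25, so y_p = 1/5 - 2*x/25.
General solution: y = 1/5 - 2*x/25 + C1*cos(5*x) + C2*sin(5*x).
Apply the initial conditions: y(0) = 1/5 + C1 = 3 and y'(0) = -2/25 + 5*C2 = 4. Solving gives C1 = 14/5, C2 = 102/125.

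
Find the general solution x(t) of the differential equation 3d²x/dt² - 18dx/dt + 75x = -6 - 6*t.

x = -62/625 - 2*t/25 + C1*cos(4*t)*exp(3*t) + C2*exp(3*t)*sin(4*t)

Divide through by 3: x'' - 6x' + 25x = -2 - 2*t.
Characteristic equation r² - 6r + 25 = 0 has discriminant (-6)² - 4·(25) = -64 < 0, so r = 3 ± 4i.
Hence x_h = C1*cos(4*t)*exp(3*t) + C2*exp(3*t)*sin(4*t).
For the particular solution try x_p = A0 + A1*t. Substituting and matching coefficients of each power of t gives A0 = -62/625, A1 = -2/25, so x_p = -62/625 - 2*t/25.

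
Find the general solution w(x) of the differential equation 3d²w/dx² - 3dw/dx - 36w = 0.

w = C1*exp(4*x) + C2*exp(-3*x)

Divide through by 3: w'' - w' - 12w = 0.
Characteristic equation r² - r - 12 = 0 factors as (r - 4)(r + 3) = 0, so r = 4, -3.
Hence w_h = C1*exp(4*x) + C2*exp(-3*x).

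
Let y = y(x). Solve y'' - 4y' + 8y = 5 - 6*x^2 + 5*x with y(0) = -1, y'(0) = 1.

Characteristic equation r² - 4r + 8 = 0 has discriminant (-4)² - 4·(8) = -16 < 0, so r = 2 ± 2i.
Hence y_h = C1*cos(2*x)*exp(2*x) + C2*exp(2*x)*sin(2*x).
For the particular solution try y_p = A0 + A1*x + A2*x^2. Substituting and matching coefficients of each power of x gives A0 = 3/4, A1 = -1/8, A2 = -3/4, so y_p = 3/4 - 3*x^2/4 - x/8.
General solution: y = 3/4 - 3*x^2/4 - x/8 + C1*cos(2*x)*exp(2*x) + C2*exp(2*x)*sin(2*x).
Apply the initial conditions: y(0) = 3/4 + C1 = -1 and y'(0) = -1/8 + 2*C1 + 2*C2 = 1. Solving gives C1 = -7/4, C2 = 37/16.

y = 3/4 - 3*x**2/4 - x/8 - 7*cos(2*x)*exp(2*x)/4 + 37*exp(2*x)*sin(2*x)/16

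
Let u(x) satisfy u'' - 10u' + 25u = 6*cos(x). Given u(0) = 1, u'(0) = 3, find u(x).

u = -15*sin(x)/169 + 36*cos(x)/169 + 133*exp(5*x)/169 - 11*x*exp(5*x)/13

Characteristic equation r² - 10r + 25 = 0 has discriminant (-10)² - 4·(25) = 0, so r = 5 is a repeated root.
Hence u_h = (C1 + C2*x)*exp(5*x).
Try u_p = A*cos(x) + B*sin(x). Substituting and equating the coefficients of cos(x) and sin(x) gives A = 36/169, B = -15/169, so u_p = -15*sin(x)/169 + 36*cos(x)/169.
General solution: u = -15*sin(x)/169 + 36*cos(x)/169 + C1*exp(5*x) + C2*x*exp(5*x).
Apply the initial conditions: u(0) = 36/169 + C1 = 1 and u'(0) = -15/169 + C2 + 5*C1 = 3. Solving gives C1 = 133/169, C2 = -11/13.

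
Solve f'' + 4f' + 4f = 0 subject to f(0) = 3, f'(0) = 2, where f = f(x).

Characteristic equation r² + 4r + 4 = 0 has discriminant (4)² - 4·(4) = 0, so r = -2 is a repeated root.
Hence f_h = (C1 + C2*x)*exp(-2*x).
Apply the initial conditions: f(0) = C1 = 3 and f'(0) = C2 - 2*C1 = 2. Solving gives C1 = 3, C2 = 8.

f = 3*exp(-2*x) + 8*x*exp(-2*x)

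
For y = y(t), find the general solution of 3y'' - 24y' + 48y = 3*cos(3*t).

Divide through by 3: y'' - 8y' + 16y = cos(3*t).
Characteristic equation r² - 8r + 16 = 0 has discriminant (-8)² - 4·(16) = 0, so r = 4 is a repeated root.
Hence y_h = (C1 + C2*t)*exp(4*t).
Try y_p = A*cos(3*t) + B*sin(3*t). Substituting and equating the coefficients of cos(3t) and sin(3t) gives A = 7/625, B = -24/625, so y_p = -24*sin(3*t)/625 + 7*cos(3*t)/625.

y = -24*sin(3*t)/625 + 7*cos(3*t)/625 + C1*exp(4*t) + C2*t*exp(4*t)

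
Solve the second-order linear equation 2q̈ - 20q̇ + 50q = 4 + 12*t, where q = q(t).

Divide through by 2: q'' - 10q' + 25q = 2 + 6*t.
Characteristic equation r² - 10r + 25 = 0 has discriminant (-10)² - 4·(25) = 0, so r = 5 is a repeated root.
Hence q_h = (C1 + C2*t)*exp(5*t).
For the particular solution try q_p = A0 + A1*t. Substituting and matching coefficients of each power of t gives A0 = 22/125, A1 = 6/25, so q_p = 22/125 + 6*t/25.

q = 22/125 + 6*t/25 + C1*exp(5*t) + C2*t*exp(5*t)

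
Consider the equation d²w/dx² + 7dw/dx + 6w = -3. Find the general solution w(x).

w = -1/2 + C1*exp(-x) + C2*exp(-6*x)

Characteristic equation r² + 7r + 6 = 0 factors as (r + 1)(r + 6) = 0, so r = -1, -6.
Hence w_h = C1*exp(-x) + C2*exp(-6*x).
For the particular solution try w_p = A0. Substituting and matching coefficients of each power of x gives A0 = -1/2, so w_p = -1/2.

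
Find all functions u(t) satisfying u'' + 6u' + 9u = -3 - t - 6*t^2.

u = -19/27 - 2*t**2/3 + 7*t/9 + C1*exp(-3*t) + C2*t*exp(-3*t)

Characteristic equation r² + 6r + 9 = 0 has discriminant (6)² - 4·(9) = 0, so r = -3 is a repeated root.
Hence u_h = (C1 + C2*t)*exp(-3*t).
For the particular solution try u_p = A0 + A1*t + A2*t^2. Substituting and matching coefficients of each power of t gives A0 = -19/27, A1 = 7/9, A2 = -2/3, so u_p = -19/27 - 2*t^2/3 + 7*t/9.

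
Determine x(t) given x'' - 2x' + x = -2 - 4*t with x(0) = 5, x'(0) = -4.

Characteristic equation r² - 2r + 1 = 0 has discriminant (-2)² - 4·(1) = 0, so r = 1 is a repeated root.
Hence x_h = (C1 + C2*t)*exp(t).
For the particular solution try x_p = A0 + A1*t. Substituting and matching coefficients of each power of t gives A0 = -10, A1 = -4, so x_p = -10 - 4*t.
General solution: x = -10 - 4*t + C1*exp(t) + C2*t*exp(t).
Apply the initial conditions: x(0) = -10 + C1 = 5 and x'(0) = -4 + C1 + C2 = -4. Solving gives C1 = 15, C2 = -15.

x = -10 - 4*t + 15*exp(t) - 15*t*exp(t)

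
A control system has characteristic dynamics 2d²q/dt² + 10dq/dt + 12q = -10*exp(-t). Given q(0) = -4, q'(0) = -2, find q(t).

Divide through by 2: q'' + 5q' + 6q = -5*exp(-t).
Characteristic equation r² + 5r + 6 = 0 factors as (r + 2)(r + 3) = 0, so r = -2, -3.
Hence q_h = C1*exp(-2*t) + C2*exp(-3*t).
Try q_p = A*exp(-t). Substituting into the equation and dividing by exp(-t) gives A = -5/2, so q_p = -5*exp(-t)/2.
General solution: q = -5*exp(-t)/2 + C1*exp(-2*t) + C2*exp(-3*t).
Apply the initial conditions: q(0) = -5/2 + C1 + C2 = -4 and q'(0) = 5/2 - 3*C2 - 2*C1 = -2. Solving gives C1 = -9, C2 = 15/2.

q = -9*exp(-2*t) - 5*exp(-t)/2 + 15*exp(-3*t)/2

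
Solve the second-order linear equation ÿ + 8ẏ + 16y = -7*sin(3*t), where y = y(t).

Characteristic equation r² + 8r + 16 = 0 has discriminant (8)² - 4·(16) = 0, so r = -4 is a repeated root.
Hence y_h = (C1 + C2*t)*exp(-4*t).
Try y_p = A*cos(3*t) + B*sin(3*t). Substituting and equating the coefficients of cos(3t) and sin(3t) gives A = 168/625, B = -49/625, so y_p = -49*sin(3*t)/625 + 168*cos(3*t)/625.

y = -49*sin(3*t)/625 + 168*cos(3*t)/625 + C1*exp(-4*t) + C2*t*exp(-4*t)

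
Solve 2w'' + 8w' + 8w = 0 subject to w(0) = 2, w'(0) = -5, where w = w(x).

w = 2*exp(-2*x) - x*exp(-2*x)

Divide through by 2: w'' + 4w' + 4w = 0.
Characteristic equation r² + 4r + 4 = 0 has discriminant (4)² - 4·(4) = 0, so r = -2 is a repeated root.
Hence w_h = (C1 + C2*x)*exp(-2*x).
Apply the initial conditions: w(0) = C1 = 2 and w'(0) = C2 - 2*C1 = -5. Solving gives C1 = 2, C2 = -1.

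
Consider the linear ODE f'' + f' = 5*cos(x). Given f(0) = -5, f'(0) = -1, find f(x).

Characteristic equation r² + r = 0 factors as (r + 1)r = 0, so r = -1, 0.
Hence f_h = C1*exp(-x) + C2.
Try f_p = A*cos(x) + B*sin(x). Substituting and equating the coefficients of cos(x) and sin(x) gives A = -5/2, B = 5/2, so f_p = -5*cos(x)/2 + 5*sin(x)/2.
General solution: f = C2 - 5*cos(x)/2 + 5*sin(x)/2 + C1*exp(-x).
Apply the initial conditions: f(0) = -5/2 + C1 + C2 = -5 and f'(0) = 5/2 - C1 = -1. Solving gives C1 = 7/2, C2 = -6.

f = -6 - 5*cos(x)/2 + 5*sin(x)/2 + 7*exp(-x)/2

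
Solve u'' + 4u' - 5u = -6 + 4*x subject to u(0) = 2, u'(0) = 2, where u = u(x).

Characteristic equation r² + 4r - 5 = 0 factors as (r - 1)(r + 5) = 0, so r = 1, -5.
Hence u_h = C1*exp(x) + C2*exp(-5*x).
For the particular solution try u_p = A0 + A1*x. Substituting and matching coefficients of each power of x gives A0 = 14/25, A1 = -4/5, so u_p = 14/25 - 4*x/5.
General solution: u = 14/25 - 4*x/5 + C1*exp(x) + C2*exp(-5*x).
Apply the initial conditions: u(0) = 14/25 + C1 + C2 = 2 and u'(0) = -4/5 + C1 - 5*C2 = 2. Solving gives C1 = 5/3, C2 = -17/75.

u = 14/25 - 17*exp(-5*x)/75 - 4*x/5 + 5*exp(x)/3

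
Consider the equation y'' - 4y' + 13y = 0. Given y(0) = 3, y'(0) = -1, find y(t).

y = 3*cos(3*t)*exp(2*t) - 7*exp(2*t)*sin(3*t)/3

Characteristic equation r² - 4r + 13 = 0 has discriminant (-4)² - 4·(13) = -36 < 0, so r = 2 ± 3i.
Hence y_h = C1*cos(3*t)*exp(2*t) + C2*exp(2*t)*sin(3*t).
Apply the initial conditions: y(0) = C1 = 3 and y'(0) = 2*C1 + 3*C2 = -1. Solving gives C1 = 3, C2 = -7/3.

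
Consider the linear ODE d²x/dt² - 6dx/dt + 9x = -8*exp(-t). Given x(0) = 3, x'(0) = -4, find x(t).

Characteristic equation r² - 6r + 9 = 0 has discriminant (-6)² - 4·(9) = 0, so r = 3 is a repeated root.
Hence x_h = (C1 + C2*t)*exp(3*t).
Try x_p = A*exp(-t). Substituting into the equation and dividing by exp(-t) gives A = -1/2, so x_p = -exp(-t)/2.
General solution: x = -exp(-t)/2 + C1*exp(3*t) + C2*t*exp(3*t).
Apply the initial conditions: x(0) = -1/2 + C1 = 3 and x'(0) = 1/2 + C2 + 3*C1 = -4. Solving gives C1 = 7/2, C2 = -15.

x = -exp(-t)/2 + 7*exp(3*t)/2 - 15*t*exp(3*t)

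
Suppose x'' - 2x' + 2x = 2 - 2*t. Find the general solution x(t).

x = -t + C1*cos(t)*exp(t) + C2*exp(t)*sin(t)

Characteristic equation r² - 2r + 2 = 0 has discriminant (-2)² - 4·(2) = -4 < 0, so r = 1 ± i.
Hence x_h = C1*cos(t)*exp(t) + C2*exp(t)*sin(t).
For the particular solution try x_p = A0 + A1*t. Substituting and matching coefficients of each power of t gives A0 = 0, A1 = -1, so x_p = -t.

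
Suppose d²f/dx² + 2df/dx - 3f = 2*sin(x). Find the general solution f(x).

Characteristic equation r² + 2r - 3 = 0 factors as (r + 3)(r - 1) = 0, so r = -3, 1.
Hence f_h = C1*exp(-3*x) + C2*exp(x).
Try f_p = A*cos(x) + B*sin(x). Substituting and equating the coefficients of cos(x) and sin(x) gives A = -1/5, B = -2/5, so f_p = -2*sin(x)/5 - cos(x)/5.

f = -2*sin(x)/5 - cos(x)/5 + C1*exp(-3*x) + C2*exp(x)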